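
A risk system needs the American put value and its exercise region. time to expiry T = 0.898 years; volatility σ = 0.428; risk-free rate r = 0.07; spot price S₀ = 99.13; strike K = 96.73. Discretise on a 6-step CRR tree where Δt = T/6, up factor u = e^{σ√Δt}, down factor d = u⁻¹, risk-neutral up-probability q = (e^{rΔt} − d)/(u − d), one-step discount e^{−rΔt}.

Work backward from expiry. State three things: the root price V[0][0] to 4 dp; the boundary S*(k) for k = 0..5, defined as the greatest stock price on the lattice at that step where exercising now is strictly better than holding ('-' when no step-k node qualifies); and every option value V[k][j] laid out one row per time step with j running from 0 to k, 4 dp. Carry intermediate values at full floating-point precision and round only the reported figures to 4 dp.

price = 11.7755
boundary = - - - 60.3218 71.1844 60.3218
tree:
11.7755
17.8810 5.6827
26.1434 9.6777 1.6526
36.4082 16.0364 3.2769 0.0000
45.6131 25.5456 6.4975 0.0000 0.0000
53.4134 36.4082 12.8835 0.0000 0.0000 0.0000
60.0234 45.6131 25.5456 0.0000 0.0000 0.0000 0.0000

params: Δt=0.14967 u=1.18008 d=0.84740 q=0.49036 e^(-rΔt)=0.98958
t_6 payoffs: 60.0234 45.6131 25.5456 0.0000 0.0000 0.0000 0.0000
t_5: node(5,0) S=43.3166 payoff=53.4134 vs cont=52.4053 → 53.4134 [stop]  node(5,1) S=60.3218 payoff=36.4082 vs cont=35.4001 → 36.4082 [stop]  node(5,2) S=84.0030 payoff=12.7270 vs cont=12.8835 → 12.8835 [wait]  node(5,3) S=116.9810 payoff=0.0000 vs cont=0.0000 → 0.0000 [wait]  node(5,4) S=162.9055 payoff=0.0000 vs cont=0.0000 → 0.0000 [wait]  node(5,5) S=226.8591 payoff=0.0000 vs cont=0.0000 → 0.0000 [wait]  ⇒ S*(5)=60.3218
t_4: node(4,0) S=51.1169 payoff=45.6131 vs cont=44.6050 → 45.6131 [stop]  node(4,1) S=71.1844 payoff=25.5456 vs cont=24.6134 → 25.5456 [stop]  node(4,2) S=99.1300 payoff=0.0000 vs cont=6.4975 → 6.4975 [wait]  node(4,3) S=138.0465 payoff=0.0000 vs cont=0.0000 → 0.0000 [wait]  node(4,4) S=192.2410 payoff=0.0000 vs cont=0.0000 → 0.0000 [wait]  ⇒ S*(4)=71.1844
t_3: node(3,0) S=60.3218 payoff=36.4082 vs cont=35.4001 → 36.4082 [stop]  node(3,1) S=84.0030 payoff=12.7270 vs cont=16.0364 → 16.0364 [wait]  node(3,2) S=116.9810 payoff=0.0000 vs cont=3.2769 → 3.2769 [wait]  node(3,3) S=162.9055 payoff=0.0000 vs cont=0.0000 → 0.0000 [wait]  ⇒ S*(3)=60.3218
t_2: node(2,0) S=71.1844 payoff=25.5456 vs cont=26.1434 → 26.1434 [wait]  node(2,1) S=99.1300 payoff=0.0000 vs cont=9.6777 → 9.6777 [wait]  node(2,2) S=138.0465 payoff=0.0000 vs cont=1.6526 → 1.6526 [wait]  ⇒ S*(2)=-
t_1: node(1,0) S=84.0030 payoff=12.7270 vs cont=17.8810 → 17.8810 [wait]  node(1,1) S=116.9810 payoff=0.0000 vs cont=5.6827 → 5.6827 [wait]  ⇒ S*(1)=-
t_0: node(0,0) S=99.1300 payoff=0.0000 vs cont=11.7755 → 11.7755 [wait]  ⇒ S*(0)=-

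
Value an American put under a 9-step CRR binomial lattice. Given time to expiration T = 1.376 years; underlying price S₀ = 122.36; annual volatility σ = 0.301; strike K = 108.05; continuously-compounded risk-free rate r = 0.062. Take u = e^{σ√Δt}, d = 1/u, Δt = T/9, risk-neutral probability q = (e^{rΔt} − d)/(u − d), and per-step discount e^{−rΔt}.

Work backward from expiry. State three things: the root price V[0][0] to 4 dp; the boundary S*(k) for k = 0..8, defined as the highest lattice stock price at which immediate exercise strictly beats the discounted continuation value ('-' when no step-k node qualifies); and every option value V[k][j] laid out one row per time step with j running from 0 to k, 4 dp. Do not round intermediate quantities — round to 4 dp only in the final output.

price = 6.8984
boundary = - - - - 76.4159 67.9313 76.4159 85.9603 96.6967
tree:
6.8984
10.5853 3.4985
15.7854 5.8059 1.3555
22.7733 9.3921 2.4819 0.3028
31.6341 14.7177 4.4704 0.6251 0.0000
40.1187 22.1489 7.8802 1.2905 0.0000 0.0000
47.6612 31.6341 13.4841 2.6641 0.0000 0.0000 0.0000
54.3663 40.1187 22.0897 5.4996 0.0000 0.0000 0.0000 0.0000
60.3269 47.6612 31.6341 11.3533 0.0000 0.0000 0.0000 0.0000 0.0000
65.6257 54.3663 40.1187 22.0897 0.0000 0.0000 0.0000 0.0000 0.0000 0.0000

Δt=0.15289  u=1.12490  d=0.88897  q=0.51098  discount=0.99057
step 9 (expiry): payoffs max(K−S,0) = 65.6257 54.3663 40.1187 22.0897 0.0000 0.0000 0.0000 0.0000 0.0000 0.0000
step 8: (k=8,j=0): S=47.7231, (K−S)⁺=60.3269, hold=59.3075 ⇒ V=60.3269 exercise | (k=8,j=1): S=60.3888, (K−S)⁺=47.6612, hold=46.6418 ⇒ V=47.6612 exercise | (k=8,j=2): S=76.4159, (K−S)⁺=31.6341, hold=30.6147 ⇒ V=31.6341 exercise | (k=8,j=3): S=96.6967, (K−S)⁺=11.3533, hold=10.7004 ⇒ V=11.3533 exercise | (k=8,j=4): S=122.3600, (K−S)⁺=0.0000, hold=0.0000 ⇒ V=0.0000 continue | (k=8,j=5): S=154.8343, (K−S)⁺=0.0000, hold=0.0000 ⇒ V=0.0000 continue | (k=8,j=6): S=195.9273, (K−S)⁺=0.0000, hold=0.0000 ⇒ V=0.0000 continue | (k=8,j=7): S=247.9264, (K−S)⁺=0.0000, hold=0.0000 ⇒ V=0.0000 continue | (k=8,j=8): S=313.7259, (K−S)⁺=0.0000, hold=0.0000 ⇒ V=0.0000 continue  boundary S*=96.6967
step 7: (k=7,j=0): S=53.6837, (K−S)⁺=54.3663, hold=53.3469 ⇒ V=54.3663 exercise | (k=7,j=1): S=67.9313, (K−S)⁺=40.1187, hold=39.0993 ⇒ V=40.1187 exercise | (k=7,j=2): S=85.9603, (K−S)⁺=22.0897, hold=21.0703 ⇒ V=22.0897 exercise | (k=7,j=3): S=108.7741, (K−S)⁺=0.0000, hold=5.4996 ⇒ V=5.4996 continue | (k=7,j=4): S=137.6427, (K−S)⁺=0.0000, hold=0.0000 ⇒ V=0.0000 continue | (k=7,j=5): S=174.1731, (K−S)⁺=0.0000, hold=0.0000 ⇒ V=0.0000 continue | (k=7,j=6): S=220.3986, (K−S)⁺=0.0000, hold=0.0000 ⇒ V=0.0000 continue | (k=7,j=7): S=278.8923, (K−S)⁺=0.0000, hold=0.0000 ⇒ V=0.0000 continue  boundary S*=85.9603
step 6: (k=6,j=0): S=60.3888, (K−S)⁺=47.6612, hold=46.6418 ⇒ V=47.6612 exercise | (k=6,j=1): S=76.4159, (K−S)⁺=31.6341, hold=30.6147 ⇒ V=31.6341 exercise | (k=6,j=2): S=96.6967, (K−S)⁺=11.3533, hold=13.4841 ⇒ V=13.4841 continue | (k=6,j=3): S=122.3600, (K−S)⁺=0.0000, hold=2.6641 ⇒ V=2.6641 continue | (k=6,j=4): S=154.8343, (K−S)⁺=0.0000, hold=0.0000 ⇒ V=0.0000 continue | (k=6,j=5): S=195.9273, (K−S)⁺=0.0000, hold=0.0000 ⇒ V=0.0000 continue | (k=6,j=6): S=247.9264, (K−S)⁺=0.0000, hold=0.0000 ⇒ V=0.0000 continue  boundary S*=76.4159
step 5: (k=5,j=0): S=67.9313, (K−S)⁺=40.1187, hold=39.0993 ⇒ V=40.1187 exercise | (k=5,j=1): S=85.9603, (K−S)⁺=22.0897, hold=22.1489 ⇒ V=22.1489 continue | (k=5,j=2): S=108.7741, (K−S)⁺=0.0000, hold=7.8802 ⇒ V=7.8802 continue | (k=5,j=3): S=137.6427, (K−S)⁺=0.0000, hold=1.2905 ⇒ V=1.2905 continue | (k=5,j=4): S=174.1731, (K−S)⁺=0.0000, hold=0.0000 ⇒ V=0.0000 continue | (k=5,j=5): S=220.3986, (K−S)⁺=0.0000, hold=0.0000 ⇒ V=0.0000 continue  boundary S*=67.9313
step 4: (k=4,j=0): S=76.4159, (K−S)⁺=31.6341, hold=30.6446 ⇒ V=31.6341 exercise | (k=4,j=1): S=96.6967, (K−S)⁺=11.3533, hold=14.7177 ⇒ V=14.7177 continue | (k=4,j=2): S=122.3600, (K−S)⁺=0.0000, hold=4.4704 ⇒ V=4.4704 continue | (k=4,j=3): S=154.8343, (K−S)⁺=0.0000, hold=0.6251 ⇒ V=0.6251 continue | (k=4,j=4): S=195.9273, (K−S)⁺=0.0000, hold=0.0000 ⇒ V=0.0000 continue  boundary S*=76.4159
step 3: (k=3,j=0): S=85.9603, (K−S)⁺=22.0897, hold=22.7733 ⇒ V=22.7733 continue | (k=3,j=1): S=108.7741, (K−S)⁺=0.0000, hold=9.3921 ⇒ V=9.3921 continue | (k=3,j=2): S=137.6427, (K−S)⁺=0.0000, hold=2.4819 ⇒ V=2.4819 continue | (k=3,j=3): S=174.1731, (K−S)⁺=0.0000, hold=0.3028 ⇒ V=0.3028 continue  boundary S*=-
step 2: (k=2,j=0): S=96.6967, (K−S)⁺=11.3533, hold=15.7854 ⇒ V=15.7854 continue | (k=2,j=1): S=122.3600, (K−S)⁺=0.0000, hold=5.8059 ⇒ V=5.8059 continue | (k=2,j=2): S=154.8343, (K−S)⁺=0.0000, hold=1.3555 ⇒ V=1.3555 continue  boundary S*=-
step 1: (k=1,j=0): S=108.7741, (K−S)⁺=0.0000, hold=10.5853 ⇒ V=10.5853 continue | (k=1,j=1): S=137.6427, (K−S)⁺=0.0000, hold=3.4985 ⇒ V=3.4985 continue  boundary S*=-
step 0: (k=0,j=0): S=122.3600, (K−S)⁺=0.0000, hold=6.8984 ⇒ V=6.8984 continue  boundary S*=-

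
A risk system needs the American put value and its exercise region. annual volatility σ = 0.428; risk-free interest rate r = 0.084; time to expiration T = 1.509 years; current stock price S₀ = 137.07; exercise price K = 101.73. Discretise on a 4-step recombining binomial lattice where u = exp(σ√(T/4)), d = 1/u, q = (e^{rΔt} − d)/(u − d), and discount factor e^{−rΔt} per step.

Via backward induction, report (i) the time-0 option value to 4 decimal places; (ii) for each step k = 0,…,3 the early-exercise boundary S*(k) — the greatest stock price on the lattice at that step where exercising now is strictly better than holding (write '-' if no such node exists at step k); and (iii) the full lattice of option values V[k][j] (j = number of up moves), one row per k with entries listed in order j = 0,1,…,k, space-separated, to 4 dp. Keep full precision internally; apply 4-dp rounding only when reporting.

Δt=0.37725, u=1.30067, d=0.76883, q=0.49519, disc=e^(-rΔt)=0.96881
k=4 terminal: V=max(K-S,0) → 53.8370 20.7072 0.0000 0.0000 0.0000
k=3: j=0 S=62.2931 intr=39.4369 cont=36.2637 V=39.4369[EX]; j=1 S=105.3840 intr=0.0000 cont=10.1271 V=10.1271[hold]; j=2 S=178.2830 intr=0.0000 cont=0.0000 V=0.0000[hold]; j=3 S=301.6095 intr=0.0000 cont=0.0000 V=0.0000[hold]  S*(3)=62.2931
k=2: j=0 S=81.0228 intr=20.7072 cont=24.1455 V=24.1455[hold]; j=1 S=137.0700 intr=0.0000 cont=4.9527 V=4.9527[hold]; j=2 S=231.8876 intr=0.0000 cont=0.0000 V=0.0000[hold]  S*(2)=-
k=1: j=0 S=105.3840 intr=0.0000 cont=14.1847 V=14.1847[hold]; j=1 S=178.2830 intr=0.0000 cont=2.4222 V=2.4222[hold]  S*(1)=-
k=0: j=0 S=137.0700 intr=0.0000 cont=8.0992 V=8.0992[hold]  S*(0)=-

price = 8.0992
boundary = - - - 62.2931
tree:
8.0992
14.1847 2.4222
24.1455 4.9527 0.0000
39.4369 10.1271 0.0000 0.0000
53.8370 20.7072 0.0000 0.0000 0.0000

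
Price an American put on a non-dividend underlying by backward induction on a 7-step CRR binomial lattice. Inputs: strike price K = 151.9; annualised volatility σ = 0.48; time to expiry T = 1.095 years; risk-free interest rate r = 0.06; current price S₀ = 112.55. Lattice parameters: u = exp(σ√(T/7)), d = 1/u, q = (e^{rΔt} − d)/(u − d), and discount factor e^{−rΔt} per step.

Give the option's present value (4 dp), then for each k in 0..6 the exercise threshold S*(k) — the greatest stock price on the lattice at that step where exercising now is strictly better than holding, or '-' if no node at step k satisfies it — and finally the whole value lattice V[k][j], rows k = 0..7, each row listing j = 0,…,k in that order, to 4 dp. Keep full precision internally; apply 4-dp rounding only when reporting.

price = 45.8286
boundary = - - 76.9925 93.0887 76.9925 93.0887 112.5500
tree:
45.8286
59.5765 31.6824
74.9075 43.9687 18.8570
88.2205 58.8113 28.5873 8.5765
99.2315 74.9075 41.9161 14.5594 2.1957
108.3386 88.2205 58.8113 24.2470 4.2408 0.0000
115.8709 99.2315 74.9075 39.3500 8.1908 0.0000 0.0000
122.1008 108.3386 88.2205 58.8113 15.8200 0.0000 0.0000 0.0000

params: Δt=0.15643 u=1.20906 d=0.82709 q=0.47737 e^(-rΔt)=0.99066
t_7 payoffs: 122.1008 108.3386 88.2205 58.8113 15.8200 0.0000 0.0000 0.0000
t_6: node(6,0) S=36.0291 payoff=115.8709 vs cont=114.4519 → 115.8709 [stop]  node(6,1) S=52.6685 payoff=99.2315 vs cont=97.8125 → 99.2315 [stop]  node(6,2) S=76.9925 payoff=74.9075 vs cont=73.4885 → 74.9075 [stop]  node(6,3) S=112.5500 payoff=39.3500 vs cont=37.9310 → 39.3500 [stop]  node(6,4) S=164.5291 payoff=0.0000 vs cont=8.1908 → 8.1908 [wait]  node(6,5) S=240.5139 payoff=0.0000 vs cont=0.0000 → 0.0000 [wait]  node(6,6) S=351.5908 payoff=0.0000 vs cont=0.0000 → 0.0000 [wait]  ⇒ S*(6)=112.5500
t_5: node(5,0) S=43.5614 payoff=108.3386 vs cont=106.9195 → 108.3386 [stop]  node(5,1) S=63.6795 payoff=88.2205 vs cont=86.8015 → 88.2205 [stop]  node(5,2) S=93.0887 payoff=58.8113 vs cont=57.3923 → 58.8113 [stop]  node(5,3) S=136.0800 payoff=15.8200 vs cont=24.2470 → 24.2470 [wait]  node(5,4) S=198.9260 payoff=0.0000 vs cont=4.2408 → 4.2408 [wait]  node(5,5) S=290.7962 payoff=0.0000 vs cont=0.0000 → 0.0000 [wait]  ⇒ S*(5)=93.0887
t_4: node(4,0) S=52.6685 payoff=99.2315 vs cont=97.8125 → 99.2315 [stop]  node(4,1) S=76.9925 payoff=74.9075 vs cont=73.4885 → 74.9075 [stop]  node(4,2) S=112.5500 payoff=39.3500 vs cont=41.9161 → 41.9161 [wait]  node(4,3) S=164.5291 payoff=0.0000 vs cont=14.5594 → 14.5594 [wait]  node(4,4) S=240.5139 payoff=0.0000 vs cont=2.1957 → 2.1957 [wait]  ⇒ S*(4)=76.9925
t_3: node(3,0) S=63.6795 payoff=88.2205 vs cont=86.8015 → 88.2205 [stop]  node(3,1) S=93.0887 payoff=58.8113 vs cont=58.6059 → 58.8113 [stop]  node(3,2) S=136.0800 payoff=15.8200 vs cont=28.5873 → 28.5873 [wait]  node(3,3) S=198.9260 payoff=0.0000 vs cont=8.5765 → 8.5765 [wait]  ⇒ S*(3)=93.0887
t_2: node(2,0) S=76.9925 payoff=74.9075 vs cont=73.4885 → 74.9075 [stop]  node(2,1) S=112.5500 payoff=39.3500 vs cont=43.9687 → 43.9687 [wait]  node(2,2) S=164.5291 payoff=0.0000 vs cont=18.8570 → 18.8570 [wait]  ⇒ S*(2)=76.9925
t_1: node(1,0) S=93.0887 payoff=58.8113 vs cont=59.5765 → 59.5765 [wait]  node(1,1) S=136.0800 payoff=15.8200 vs cont=31.6824 → 31.6824 [wait]  ⇒ S*(1)=-
t_0: node(0,0) S=112.5500 payoff=39.3500 vs cont=45.8286 → 45.8286 [wait]  ⇒ S*(0)=-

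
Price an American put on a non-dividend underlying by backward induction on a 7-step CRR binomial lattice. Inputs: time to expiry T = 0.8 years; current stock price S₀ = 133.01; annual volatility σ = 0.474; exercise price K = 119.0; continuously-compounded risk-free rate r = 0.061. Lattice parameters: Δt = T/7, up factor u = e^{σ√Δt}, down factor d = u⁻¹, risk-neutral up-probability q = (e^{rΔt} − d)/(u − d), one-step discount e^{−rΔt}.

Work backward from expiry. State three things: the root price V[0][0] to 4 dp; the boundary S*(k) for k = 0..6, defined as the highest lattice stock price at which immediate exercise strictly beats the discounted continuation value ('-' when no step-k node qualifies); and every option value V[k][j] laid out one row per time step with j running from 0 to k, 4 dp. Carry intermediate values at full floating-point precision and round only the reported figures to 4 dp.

params: Δt=0.11429 u=1.17379 d=0.85194 q=0.48176 e^(-rΔt)=0.99305
t_7 payoffs: 75.6748 59.3068 36.7552 5.6837 0.0000 0.0000 0.0000 0.0000
t_6: node(6,0) S=50.8549 payoff=68.1451 vs cont=67.3184 → 68.1451 [stop]  node(6,1) S=70.0675 payoff=48.9325 vs cont=48.1058 → 48.9325 [stop]  node(6,2) S=96.5385 payoff=22.4615 vs cont=21.6348 → 22.4615 [stop]  node(6,3) S=133.0100 payoff=0.0000 vs cont=2.9250 → 2.9250 [wait]  node(6,4) S=183.2602 payoff=0.0000 vs cont=0.0000 → 0.0000 [wait]  node(6,5) S=252.4945 payoff=0.0000 vs cont=0.0000 → 0.0000 [wait]  node(6,6) S=347.8849 payoff=0.0000 vs cont=0.0000 → 0.0000 [wait]  ⇒ S*(6)=96.5385
t_5: node(5,0) S=59.6932 payoff=59.3068 vs cont=58.4801 → 59.3068 [stop]  node(5,1) S=82.2448 payoff=36.7552 vs cont=35.9285 → 36.7552 [stop]  node(5,2) S=113.3163 payoff=5.6837 vs cont=12.9589 → 12.9589 [wait]  node(5,3) S=156.1263 payoff=0.0000 vs cont=1.5053 → 1.5053 [wait]  node(5,4) S=215.1097 payoff=0.0000 vs cont=0.0000 → 0.0000 [wait]  node(5,5) S=296.3765 payoff=0.0000 vs cont=0.0000 → 0.0000 [wait]  ⇒ S*(5)=82.2448
t_4: node(4,0) S=70.0675 payoff=48.9325 vs cont=48.1058 → 48.9325 [stop]  node(4,1) S=96.5385 payoff=22.4615 vs cont=25.1154 → 25.1154 [wait]  node(4,2) S=133.0100 payoff=0.0000 vs cont=7.3894 → 7.3894 [wait]  node(4,3) S=183.2602 payoff=0.0000 vs cont=0.7747 → 0.7747 [wait]  node(4,4) S=252.4945 payoff=0.0000 vs cont=0.0000 → 0.0000 [wait]  ⇒ S*(4)=70.0675
t_3: node(3,0) S=82.2448 payoff=36.7552 vs cont=37.1981 → 37.1981 [wait]  node(3,1) S=113.3163 payoff=5.6837 vs cont=16.4605 → 16.4605 [wait]  node(3,2) S=156.1263 payoff=0.0000 vs cont=4.1735 → 4.1735 [wait]  node(3,3) S=215.1097 payoff=0.0000 vs cont=0.3987 → 0.3987 [wait]  ⇒ S*(3)=-
t_2: node(2,0) S=96.5385 payoff=22.4615 vs cont=27.0185 → 27.0185 [wait]  node(2,1) S=133.0100 payoff=0.0000 vs cont=10.4679 → 10.4679 [wait]  node(2,2) S=183.2602 payoff=0.0000 vs cont=2.3386 → 2.3386 [wait]  ⇒ S*(2)=-
t_1: node(1,0) S=113.3163 payoff=5.6837 vs cont=18.9128 → 18.9128 [wait]  node(1,1) S=156.1263 payoff=0.0000 vs cont=6.5060 → 6.5060 [wait]  ⇒ S*(1)=-
t_0: node(0,0) S=133.0100 payoff=0.0000 vs cont=12.8458 → 12.8458 [wait]  ⇒ S*(0)=-

price = 12.8458
boundary = - - - - 70.0675 82.2448 96.5385
tree:
12.8458
18.9128 6.5060
27.0185 10.4679 2.3386
37.1981 16.4605 4.1735 0.3987
48.9325 25.1154 7.3894 0.7747 0.0000
59.3068 36.7552 12.9589 1.5053 0.0000 0.0000
68.1451 48.9325 22.4615 2.9250 0.0000 0.0000 0.0000
75.6748 59.3068 36.7552 5.6837 0.0000 0.0000 0.0000 0.0000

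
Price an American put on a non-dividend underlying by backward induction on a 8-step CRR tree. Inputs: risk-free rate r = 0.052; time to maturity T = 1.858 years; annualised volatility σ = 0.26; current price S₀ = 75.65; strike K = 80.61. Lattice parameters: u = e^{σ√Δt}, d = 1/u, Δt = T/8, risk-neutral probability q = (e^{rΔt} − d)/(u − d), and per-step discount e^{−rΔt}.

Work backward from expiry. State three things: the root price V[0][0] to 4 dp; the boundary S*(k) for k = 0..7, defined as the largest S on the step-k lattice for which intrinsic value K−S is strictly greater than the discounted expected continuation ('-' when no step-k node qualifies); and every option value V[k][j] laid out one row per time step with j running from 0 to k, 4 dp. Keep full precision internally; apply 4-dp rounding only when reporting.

params: Δt=0.23225 u=1.13349 d=0.88223 q=0.51707 e^(-rΔt)=0.98800
t_8 payoffs: 52.8466 44.9397 34.7810 21.7291 4.9600 0.0000 0.0000 0.0000 0.0000
t_7: node(7,0) S=31.4694 payoff=49.1406 vs cont=48.1729 → 49.1406 [stop]  node(7,1) S=40.4318 payoff=40.1782 vs cont=39.2105 → 40.1782 [stop]  node(7,2) S=51.9467 payoff=28.6633 vs cont=27.6957 → 28.6633 [stop]  node(7,3) S=66.7409 payoff=13.8691 vs cont=12.9015 → 13.8691 [stop]  node(7,4) S=85.7484 payoff=0.0000 vs cont=2.3666 → 2.3666 [wait]  node(7,5) S=110.1692 payoff=0.0000 vs cont=0.0000 → 0.0000 [wait]  node(7,6) S=141.5450 payoff=0.0000 vs cont=0.0000 → 0.0000 [wait]  node(7,7) S=181.8565 payoff=0.0000 vs cont=0.0000 → 0.0000 [wait]  ⇒ S*(7)=66.7409
t_6: node(6,0) S=35.6703 payoff=44.9397 vs cont=43.9721 → 44.9397 [stop]  node(6,1) S=45.8290 payoff=34.7810 vs cont=33.8133 → 34.7810 [stop]  node(6,2) S=58.8809 payoff=21.7291 vs cont=20.7614 → 21.7291 [stop]  node(6,3) S=75.6500 payoff=4.9600 vs cont=7.8264 → 7.8264 [wait]  node(6,4) S=97.1948 payoff=0.0000 vs cont=1.1292 → 1.1292 [wait]  node(6,5) S=124.8755 payoff=0.0000 vs cont=0.0000 → 0.0000 [wait]  node(6,6) S=160.4396 payoff=0.0000 vs cont=0.0000 → 0.0000 [wait]  ⇒ S*(6)=58.8809
t_5: node(5,0) S=40.4318 payoff=40.1782 vs cont=39.2105 → 40.1782 [stop]  node(5,1) S=51.9467 payoff=28.6633 vs cont=27.6957 → 28.6633 [stop]  node(5,2) S=66.7409 payoff=13.8691 vs cont=14.3658 → 14.3658 [wait]  node(5,3) S=85.7484 payoff=0.0000 vs cont=4.3110 → 4.3110 [wait]  node(5,4) S=110.1692 payoff=0.0000 vs cont=0.5388 → 0.5388 [wait]  node(5,5) S=141.5450 payoff=0.0000 vs cont=0.0000 → 0.0000 [wait]  ⇒ S*(5)=51.9467
t_4: node(4,0) S=45.8290 payoff=34.7810 vs cont=33.8133 → 34.7810 [stop]  node(4,1) S=58.8809 payoff=21.7291 vs cont=21.0151 → 21.7291 [stop]  node(4,2) S=75.6500 payoff=4.9600 vs cont=9.0567 → 9.0567 [wait]  node(4,3) S=97.1948 payoff=0.0000 vs cont=2.3321 → 2.3321 [wait]  node(4,4) S=124.8755 payoff=0.0000 vs cont=0.2571 → 0.2571 [wait]  ⇒ S*(4)=58.8809
t_3: node(3,0) S=51.9467 payoff=28.6633 vs cont=27.6957 → 28.6633 [stop]  node(3,1) S=66.7409 payoff=13.8691 vs cont=14.9943 → 14.9943 [wait]  node(3,2) S=85.7484 payoff=0.0000 vs cont=5.5126 → 5.5126 [wait]  node(3,3) S=110.1692 payoff=0.0000 vs cont=1.2441 → 1.2441 [wait]  ⇒ S*(3)=51.9467
t_2: node(2,0) S=58.8809 payoff=21.7291 vs cont=21.3362 → 21.7291 [stop]  node(2,1) S=75.6500 payoff=4.9600 vs cont=9.9705 → 9.9705 [wait]  node(2,2) S=97.1948 payoff=0.0000 vs cont=3.2658 → 3.2658 [wait]  ⇒ S*(2)=58.8809
t_1: node(1,0) S=66.7409 payoff=13.8691 vs cont=15.4611 → 15.4611 [wait]  node(1,1) S=85.7484 payoff=0.0000 vs cont=6.4256 → 6.4256 [wait]  ⇒ S*(1)=-
t_0: node(0,0) S=75.6500 payoff=4.9600 vs cont=10.6596 → 10.6596 [wait]  ⇒ S*(0)=-

price = 10.6596
boundary = - - 58.8809 51.9467 58.8809 51.9467 58.8809 66.7409
tree:
10.6596
15.4611 6.4256
21.7291 9.9705 3.2658
28.6633 14.9943 5.5126 1.2441
34.7810 21.7291 9.0567 2.3321 0.2571
40.1782 28.6633 14.3658 4.3110 0.5388 0.0000
44.9397 34.7810 21.7291 7.8264 1.1292 0.0000 0.0000
49.1406 40.1782 28.6633 13.8691 2.3666 0.0000 0.0000 0.0000
52.8466 44.9397 34.7810 21.7291 4.9600 0.0000 0.0000 0.0000 0.0000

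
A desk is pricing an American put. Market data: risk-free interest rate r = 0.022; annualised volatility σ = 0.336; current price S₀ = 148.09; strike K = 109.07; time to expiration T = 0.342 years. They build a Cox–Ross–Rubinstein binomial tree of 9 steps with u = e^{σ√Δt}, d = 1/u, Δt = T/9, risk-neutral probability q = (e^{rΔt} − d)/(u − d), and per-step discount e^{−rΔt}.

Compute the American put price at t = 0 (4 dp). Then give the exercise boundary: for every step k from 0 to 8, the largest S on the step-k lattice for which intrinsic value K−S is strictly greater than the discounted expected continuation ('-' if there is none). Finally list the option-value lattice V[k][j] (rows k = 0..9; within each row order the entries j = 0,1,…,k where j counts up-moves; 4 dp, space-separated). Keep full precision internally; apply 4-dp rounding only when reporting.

Δt=0.03800  u=1.06769  d=0.93660  q=0.49001  discount=0.99916
step 9 (expiry): payoffs max(K−S,0) = 26.9375 15.4419 2.3373 0.0000 0.0000 0.0000 0.0000 0.0000 0.0000 0.0000
step 8: (k=8,j=0): S=87.6922, (K−S)⁺=21.3778, hold=21.2867 ⇒ V=21.3778 exercise | (k=8,j=1): S=99.9659, (K−S)⁺=9.1041, hold=9.0129 ⇒ V=9.1041 exercise | (k=8,j=2): S=113.9576, (K−S)⁺=0.0000, hold=1.1910 ⇒ V=1.1910 continue | (k=8,j=3): S=129.9076, (K−S)⁺=0.0000, hold=0.0000 ⇒ V=0.0000 continue | (k=8,j=4): S=148.0900, (K−S)⁺=0.0000, hold=0.0000 ⇒ V=0.0000 continue | (k=8,j=5): S=168.8173, (K−S)⁺=0.0000, hold=0.0000 ⇒ V=0.0000 continue | (k=8,j=6): S=192.4457, (K−S)⁺=0.0000, hold=0.0000 ⇒ V=0.0000 continue | (k=8,j=7): S=219.3812, (K−S)⁺=0.0000, hold=0.0000 ⇒ V=0.0000 continue | (k=8,j=8): S=250.0868, (K−S)⁺=0.0000, hold=0.0000 ⇒ V=0.0000 continue  boundary S*=99.9659
step 7: (k=7,j=0): S=93.6281, (K−S)⁺=15.4419, hold=15.3507 ⇒ V=15.4419 exercise | (k=7,j=1): S=106.7327, (K−S)⁺=2.3373, hold=5.2222 ⇒ V=5.2222 continue | (k=7,j=2): S=121.6715, (K−S)⁺=0.0000, hold=0.6069 ⇒ V=0.6069 continue | (k=7,j=3): S=138.7012, (K−S)⁺=0.0000, hold=0.0000 ⇒ V=0.0000 continue | (k=7,j=4): S=158.1144, (K−S)⁺=0.0000, hold=0.0000 ⇒ V=0.0000 continue | (k=7,j=5): S=180.2447, (K−S)⁺=0.0000, hold=0.0000 ⇒ V=0.0000 continue | (k=7,j=6): S=205.4726, (K−S)⁺=0.0000, hold=0.0000 ⇒ V=0.0000 continue | (k=7,j=7): S=234.2314, (K−S)⁺=0.0000, hold=0.0000 ⇒ V=0.0000 continue  boundary S*=93.6281
step 6: (k=6,j=0): S=99.9659, (K−S)⁺=9.1041, hold=10.4254 ⇒ V=10.4254 continue | (k=6,j=1): S=113.9576, (K−S)⁺=0.0000, hold=2.9582 ⇒ V=2.9582 continue | (k=6,j=2): S=129.9076, (K−S)⁺=0.0000, hold=0.3092 ⇒ V=0.3092 continue | (k=6,j=3): S=148.0900, (K−S)⁺=0.0000, hold=0.0000 ⇒ V=0.0000 continue | (k=6,j=4): S=168.8173, (K−S)⁺=0.0000, hold=0.0000 ⇒ V=0.0000 continue | (k=6,j=5): S=192.4457, (K−S)⁺=0.0000, hold=0.0000 ⇒ V=0.0000 continue | (k=6,j=6): S=219.3812, (K−S)⁺=0.0000, hold=0.0000 ⇒ V=0.0000 continue  boundary S*=-
step 5: (k=5,j=0): S=106.7327, (K−S)⁺=2.3373, hold=6.7607 ⇒ V=6.7607 continue | (k=5,j=1): S=121.6715, (K−S)⁺=0.0000, hold=1.6588 ⇒ V=1.6588 continue | (k=5,j=2): S=138.7012, (K−S)⁺=0.0000, hold=0.1576 ⇒ V=0.1576 continue | (k=5,j=3): S=158.1144, (K−S)⁺=0.0000, hold=0.0000 ⇒ V=0.0000 continue | (k=5,j=4): S=180.2447, (K−S)⁺=0.0000, hold=0.0000 ⇒ V=0.0000 continue | (k=5,j=5): S=205.4726, (K−S)⁺=0.0000, hold=0.0000 ⇒ V=0.0000 continue  boundary S*=-
step 4: (k=4,j=0): S=113.9576, (K−S)⁺=0.0000, hold=4.2571 ⇒ V=4.2571 continue | (k=4,j=1): S=129.9076, (K−S)⁺=0.0000, hold=0.9224 ⇒ V=0.9224 continue | (k=4,j=2): S=148.0900, (K−S)⁺=0.0000, hold=0.0803 ⇒ V=0.0803 continue | (k=4,j=3): S=168.8173, (K−S)⁺=0.0000, hold=0.0000 ⇒ V=0.0000 continue | (k=4,j=4): S=192.4457, (K−S)⁺=0.0000, hold=0.0000 ⇒ V=0.0000 continue  boundary S*=-
step 3: (k=3,j=0): S=121.6715, (K−S)⁺=0.0000, hold=2.6209 ⇒ V=2.6209 continue | (k=3,j=1): S=138.7012, (K−S)⁺=0.0000, hold=0.5093 ⇒ V=0.5093 continue | (k=3,j=2): S=158.1144, (K−S)⁺=0.0000, hold=0.0409 ⇒ V=0.0409 continue | (k=3,j=3): S=180.2447, (K−S)⁺=0.0000, hold=0.0000 ⇒ V=0.0000 continue  boundary S*=-
step 2: (k=2,j=0): S=129.9076, (K−S)⁺=0.0000, hold=1.5849 ⇒ V=1.5849 continue | (k=2,j=1): S=148.0900, (K−S)⁺=0.0000, hold=0.2796 ⇒ V=0.2796 continue | (k=2,j=2): S=168.8173, (K−S)⁺=0.0000, hold=0.0208 ⇒ V=0.0208 continue  boundary S*=-
step 1: (k=1,j=0): S=138.7012, (K−S)⁺=0.0000, hold=0.9445 ⇒ V=0.9445 continue | (k=1,j=1): S=158.1144, (K−S)⁺=0.0000, hold=0.1527 ⇒ V=0.1527 continue  boundary S*=-
step 0: (k=0,j=0): S=148.0900, (K−S)⁺=0.0000, hold=0.5560 ⇒ V=0.5560 continue  boundary S*=-

price = 0.5560
boundary = - - - - - - - 93.6281 99.9659
tree:
0.5560
0.9445 0.1527
1.5849 0.2796 0.0208
2.6209 0.5093 0.0409 0.0000
4.2571 0.9224 0.0803 0.0000 0.0000
6.7607 1.6588 0.1576 0.0000 0.0000 0.0000
10.4254 2.9582 0.3092 0.0000 0.0000 0.0000 0.0000
15.4419 5.2222 0.6069 0.0000 0.0000 0.0000 0.0000 0.0000
21.3778 9.1041 1.1910 0.0000 0.0000 0.0000 0.0000 0.0000 0.0000
26.9375 15.4419 2.3373 0.0000 0.0000 0.0000 0.0000 0.0000 0.0000 0.0000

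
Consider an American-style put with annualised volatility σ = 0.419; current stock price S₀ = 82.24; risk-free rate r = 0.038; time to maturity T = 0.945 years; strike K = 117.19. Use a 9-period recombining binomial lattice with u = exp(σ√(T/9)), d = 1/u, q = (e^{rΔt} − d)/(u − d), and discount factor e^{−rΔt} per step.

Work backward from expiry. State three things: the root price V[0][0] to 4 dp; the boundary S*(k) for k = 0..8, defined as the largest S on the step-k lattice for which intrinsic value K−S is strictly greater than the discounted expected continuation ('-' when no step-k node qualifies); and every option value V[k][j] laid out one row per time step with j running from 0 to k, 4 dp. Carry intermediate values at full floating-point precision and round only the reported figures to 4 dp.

Δt=0.10500, u=1.14542, d=0.87304, q=0.48079, disc=e^(-rΔt)=0.99602
k=9 terminal: V=max(K-S,0) → 92.9574 85.3972 75.4782 62.4646 45.3910 22.9906 0.0000 0.0000 0.0000 0.0000
k=8: j=0 S=27.7565 intr=89.4335 cont=88.9669 V=89.4335[EX]; j=1 S=36.4162 intr=80.7738 cont=80.3072 V=80.7738[EX]; j=2 S=47.7775 intr=69.4125 cont=68.9458 V=69.4125[EX]; j=3 S=62.6835 intr=54.5065 cont=54.0398 V=54.5065[EX]; j=4 S=82.2400 intr=34.9500 cont=34.4833 V=34.9500[EX]; j=5 S=107.8978 intr=9.2922 cont=11.8895 V=11.8895[hold]; j=6 S=141.5606 intr=0.0000 cont=0.0000 V=0.0000[hold]; j=7 S=185.7257 intr=0.0000 cont=0.0000 V=0.0000[hold]; j=8 S=243.6698 intr=0.0000 cont=0.0000 V=0.0000[hold]  S*(8)=82.2400
k=7: j=0 S=31.7928 intr=85.3972 cont=84.9305 V=85.3972[EX]; j=1 S=41.7118 intr=75.4782 cont=75.0115 V=75.4782[EX]; j=2 S=54.7254 intr=62.4646 cont=61.9980 V=62.4646[EX]; j=3 S=71.7990 intr=45.3910 cont=44.9244 V=45.3910[EX]; j=4 S=94.1994 intr=22.9906 cont=23.7678 V=23.7678[hold]; j=5 S=123.5884 intr=0.0000 cont=6.1486 V=6.1486[hold]; j=6 S=162.1464 intr=0.0000 cont=0.0000 V=0.0000[hold]; j=7 S=212.7340 intr=0.0000 cont=0.0000 V=0.0000[hold]  S*(7)=71.7990
k=6: j=0 S=36.4162 intr=80.7738 cont=80.3072 V=80.7738[EX]; j=1 S=47.7775 intr=69.4125 cont=68.9458 V=69.4125[EX]; j=2 S=62.6835 intr=54.5065 cont=54.0398 V=54.5065[EX]; j=3 S=82.2400 intr=34.9500 cont=34.8555 V=34.9500[EX]; j=4 S=107.8978 intr=9.2922 cont=15.2358 V=15.2358[hold]; j=5 S=141.5606 intr=0.0000 cont=3.1797 V=3.1797[hold]; j=6 S=185.7257 intr=0.0000 cont=0.0000 V=0.0000[hold]  S*(6)=82.2400
k=5: j=0 S=41.7118 intr=75.4782 cont=75.0115 V=75.4782[EX]; j=1 S=54.7254 intr=62.4646 cont=61.9980 V=62.4646[EX]; j=2 S=71.7990 intr=45.3910 cont=44.9244 V=45.3910[EX]; j=3 S=94.1994 intr=22.9906 cont=25.3702 V=25.3702[hold]; j=4 S=123.5884 intr=0.0000 cont=9.4018 V=9.4018[hold]; j=5 S=162.1464 intr=0.0000 cont=1.6444 V=1.6444[hold]  S*(5)=71.7990
k=4: j=0 S=47.7775 intr=69.4125 cont=68.9458 V=69.4125[EX]; j=1 S=62.6835 intr=54.5065 cont=54.0398 V=54.5065[EX]; j=2 S=82.2400 intr=34.9500 cont=35.6229 V=35.6229[hold]; j=3 S=107.8978 intr=9.2922 cont=17.6224 V=17.6224[hold]; j=4 S=141.5606 intr=0.0000 cont=5.6495 V=5.6495[hold]  S*(4)=62.6835
k=3: j=0 S=54.7254 intr=62.4646 cont=61.9980 V=62.4646[EX]; j=1 S=71.7990 intr=45.3910 cont=45.2466 V=45.3910[EX]; j=2 S=94.1994 intr=22.9906 cont=26.8611 V=26.8611[hold]; j=3 S=123.5884 intr=0.0000 cont=11.8187 V=11.8187[hold]  S*(3)=71.7990
k=2: j=0 S=62.6835 intr=54.5065 cont=54.0398 V=54.5065[EX]; j=1 S=82.2400 intr=34.9500 cont=36.3368 V=36.3368[hold]; j=2 S=107.8978 intr=9.2922 cont=19.5507 V=19.5507[hold]  S*(2)=62.6835
k=1: j=0 S=71.7990 intr=45.3910 cont=45.5885 V=45.5885[hold]; j=1 S=94.1994 intr=22.9906 cont=28.1537 V=28.1537[hold]  S*(1)=-
k=0: j=0 S=82.2400 intr=34.9500 cont=37.0579 V=37.0579[hold]  S*(0)=-

price = 37.0579
boundary = - - 62.6835 71.7990 62.6835 71.7990 82.2400 71.7990 82.2400
tree:
37.0579
45.5885 28.1537
54.5065 36.3368 19.5507
62.4646 45.3910 26.8611 11.8187
69.4125 54.5065 35.6229 17.6224 5.6495
75.4782 62.4646 45.3910 25.3702 9.4018 1.6444
80.7738 69.4125 54.5065 34.9500 15.2358 3.1797 0.0000
85.3972 75.4782 62.4646 45.3910 23.7678 6.1486 0.0000 0.0000
89.4335 80.7738 69.4125 54.5065 34.9500 11.8895 0.0000 0.0000 0.0000
92.9574 85.3972 75.4782 62.4646 45.3910 22.9906 0.0000 0.0000 0.0000 0.0000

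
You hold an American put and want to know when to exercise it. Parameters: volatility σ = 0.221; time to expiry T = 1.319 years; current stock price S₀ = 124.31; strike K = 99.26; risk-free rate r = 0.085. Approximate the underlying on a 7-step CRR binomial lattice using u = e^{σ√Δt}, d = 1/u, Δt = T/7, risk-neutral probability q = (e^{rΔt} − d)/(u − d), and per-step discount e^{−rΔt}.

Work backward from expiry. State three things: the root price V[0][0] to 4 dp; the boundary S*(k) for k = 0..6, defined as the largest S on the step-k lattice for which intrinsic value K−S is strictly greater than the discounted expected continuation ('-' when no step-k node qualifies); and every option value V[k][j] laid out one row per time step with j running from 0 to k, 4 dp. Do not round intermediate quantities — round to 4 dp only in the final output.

price = 1.3910
boundary = - - - - 84.6943 76.9469 84.6943
tree:
1.3910
2.6084 0.4747
4.7777 0.9795 0.0919
8.4988 1.9924 0.2122 0.0000
14.5657 3.9780 0.4900 0.0000 0.0000
22.3131 7.7471 1.1319 0.0000 0.0000 0.0000
29.3518 14.5657 2.6143 0.0000 0.0000 0.0000 0.0000
35.7466 22.3131 6.0383 0.0000 0.0000 0.0000 0.0000 0.0000

Δt=0.18843, u=1.10068, d=0.90853, q=0.56006, disc=e^(-rΔt)=0.98411
k=7 terminal: V=max(K-S,0) → 35.7466 22.3131 6.0383 0.0000 0.0000 0.0000 0.0000 0.0000
k=6: j=0 S=69.9082 intr=29.3518 cont=27.7746 V=29.3518[EX]; j=1 S=84.6943 intr=14.5657 cont=12.9886 V=14.5657[EX]; j=2 S=102.6078 intr=0.0000 cont=2.6143 V=2.6143[hold]; j=3 S=124.3100 intr=0.0000 cont=0.0000 V=0.0000[hold]; j=4 S=150.6024 intr=0.0000 cont=0.0000 V=0.0000[hold]; j=5 S=182.4559 intr=0.0000 cont=0.0000 V=0.0000[hold]; j=6 S=221.0465 intr=0.0000 cont=0.0000 V=0.0000[hold]  S*(6)=84.6943
k=5: j=0 S=76.9469 intr=22.3131 cont=20.7359 V=22.3131[EX]; j=1 S=93.2217 intr=6.0383 cont=7.7471 V=7.7471[hold]; j=2 S=112.9388 intr=0.0000 cont=1.1319 V=1.1319[hold]; j=3 S=136.8261 intr=0.0000 cont=0.0000 V=0.0000[hold]; j=4 S=165.7658 intr=0.0000 cont=0.0000 V=0.0000[hold]; j=5 S=200.8264 intr=0.0000 cont=0.0000 V=0.0000[hold]  S*(5)=76.9469
k=4: j=0 S=84.6943 intr=14.5657 cont=13.9304 V=14.5657[EX]; j=1 S=102.6078 intr=0.0000 cont=3.9780 V=3.9780[hold]; j=2 S=124.3100 intr=0.0000 cont=0.4900 V=0.4900[hold]; j=3 S=150.6024 intr=0.0000 cont=0.0000 V=0.0000[hold]; j=4 S=182.4559 intr=0.0000 cont=0.0000 V=0.0000[hold]  S*(4)=84.6943
k=3: j=0 S=93.2217 intr=6.0383 cont=8.4988 V=8.4988[hold]; j=1 S=112.9388 intr=0.0000 cont=1.9924 V=1.9924[hold]; j=2 S=136.8261 intr=0.0000 cont=0.2122 V=0.2122[hold]; j=3 S=165.7658 intr=0.0000 cont=0.0000 V=0.0000[hold]  S*(3)=-
k=2: j=0 S=102.6078 intr=0.0000 cont=4.7777 V=4.7777[hold]; j=1 S=124.3100 intr=0.0000 cont=0.9795 V=0.9795[hold]; j=2 S=150.6024 intr=0.0000 cont=0.0919 V=0.0919[hold]  S*(2)=-
k=1: j=0 S=112.9388 intr=0.0000 cont=2.6084 V=2.6084[hold]; j=1 S=136.8261 intr=0.0000 cont=0.4747 V=0.4747[hold]  S*(1)=-
k=0: j=0 S=124.3100 intr=0.0000 cont=1.3910 V=1.3910[hold]  S*(0)=-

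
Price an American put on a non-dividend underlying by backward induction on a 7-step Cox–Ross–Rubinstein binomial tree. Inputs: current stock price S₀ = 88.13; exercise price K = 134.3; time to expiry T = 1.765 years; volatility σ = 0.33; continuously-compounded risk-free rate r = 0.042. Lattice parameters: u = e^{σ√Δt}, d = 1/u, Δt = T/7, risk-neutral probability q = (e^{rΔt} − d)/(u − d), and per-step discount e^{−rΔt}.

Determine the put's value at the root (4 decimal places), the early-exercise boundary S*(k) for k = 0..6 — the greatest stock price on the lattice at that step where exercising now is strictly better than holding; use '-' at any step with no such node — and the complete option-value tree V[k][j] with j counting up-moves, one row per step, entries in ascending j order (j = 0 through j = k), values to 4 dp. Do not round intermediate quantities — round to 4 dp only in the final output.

Δt=0.25214, u=1.18023, d=0.84730, q=0.49065, disc=e^(-rΔt)=0.98947
k=7 terminal: V=max(K-S,0) → 106.6708 95.8144 80.6921 59.6278 30.2867 0.0000 0.0000 0.0000
k=6: j=0 S=32.6087 intr=101.6913 cont=100.2766 V=101.6913[EX]; j=1 S=45.4217 intr=88.8783 cont=87.4635 V=88.8783[EX]; j=2 S=63.2694 intr=71.0306 cont=69.6159 V=71.0306[EX]; j=3 S=88.1300 intr=46.1700 cont=44.7553 V=46.1700[EX]; j=4 S=122.7591 intr=11.5409 cont=15.2642 V=15.2642[hold]; j=5 S=170.9952 intr=0.0000 cont=0.0000 V=0.0000[hold]; j=6 S=238.1848 intr=0.0000 cont=0.0000 V=0.0000[hold]  S*(6)=88.1300
k=5: j=0 S=38.4856 intr=95.8144 cont=94.3996 V=95.8144[EX]; j=1 S=53.6079 intr=80.6921 cont=79.2774 V=80.6921[EX]; j=2 S=74.6722 intr=59.6278 cont=58.2131 V=59.6278[EX]; j=3 S=104.0133 intr=30.2867 cont=30.6796 V=30.6796[hold]; j=4 S=144.8835 intr=0.0000 cont=7.6930 V=7.6930[hold]; j=5 S=201.8129 intr=0.0000 cont=0.0000 V=0.0000[hold]  S*(5)=74.6722
k=4: j=0 S=45.4217 intr=88.8783 cont=87.4635 V=88.8783[EX]; j=1 S=63.2694 intr=71.0306 cont=69.6159 V=71.0306[EX]; j=2 S=88.1300 intr=46.1700 cont=44.9460 V=46.1700[EX]; j=3 S=122.7591 intr=11.5409 cont=19.1969 V=19.1969[hold]; j=4 S=170.9952 intr=0.0000 cont=3.8772 V=3.8772[hold]  S*(4)=88.1300
k=3: j=0 S=53.6079 intr=80.6921 cont=79.2774 V=80.6921[EX]; j=1 S=74.6722 intr=59.6278 cont=58.2131 V=59.6278[EX]; j=2 S=104.0133 intr=30.2867 cont=32.5888 V=32.5888[hold]; j=3 S=144.8835 intr=0.0000 cont=11.5573 V=11.5573[hold]  S*(3)=74.6722
k=2: j=0 S=63.2694 intr=71.0306 cont=69.6159 V=71.0306[EX]; j=1 S=88.1300 intr=46.1700 cont=45.8729 V=46.1700[EX]; j=2 S=122.7591 intr=11.5409 cont=22.0352 V=22.0352[hold]  S*(2)=88.1300
k=1: j=0 S=74.6722 intr=59.6278 cont=58.2131 V=59.6278[EX]; j=1 S=104.0133 intr=30.2867 cont=33.9668 V=33.9668[hold]  S*(1)=74.6722
k=0: j=0 S=88.1300 intr=46.1700 cont=46.5418 V=46.5418[hold]  S*(0)=-

price = 46.5418
boundary = - 74.6722 88.1300 74.6722 88.1300 74.6722 88.1300
tree:
46.5418
59.6278 33.9668
71.0306 46.1700 22.0352
80.6921 59.6278 32.5888 11.5573
88.8783 71.0306 46.1700 19.1969 3.8772
95.8144 80.6921 59.6278 30.6796 7.6930 0.0000
101.6913 88.8783 71.0306 46.1700 15.2642 0.0000 0.0000
106.6708 95.8144 80.6921 59.6278 30.2867 0.0000 0.0000 0.0000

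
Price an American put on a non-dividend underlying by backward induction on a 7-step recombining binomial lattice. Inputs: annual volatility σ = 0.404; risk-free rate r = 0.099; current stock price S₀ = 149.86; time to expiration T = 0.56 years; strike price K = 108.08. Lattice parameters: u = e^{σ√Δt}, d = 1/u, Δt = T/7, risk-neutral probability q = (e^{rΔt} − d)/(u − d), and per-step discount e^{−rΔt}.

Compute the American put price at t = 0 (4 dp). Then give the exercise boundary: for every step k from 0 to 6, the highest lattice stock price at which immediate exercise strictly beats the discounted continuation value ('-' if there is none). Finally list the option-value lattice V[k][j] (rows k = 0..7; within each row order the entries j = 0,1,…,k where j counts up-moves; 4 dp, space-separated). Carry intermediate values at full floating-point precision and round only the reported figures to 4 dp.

price = 1.7800
boundary = - - - - - 84.6360 94.8814
tree:
1.7800
3.1270 0.4939
5.4000 0.9586 0.0483
9.1201 1.8555 0.0987 0.0000
14.9447 3.5809 0.2014 0.0000 0.0000
23.4440 6.8877 0.4111 0.0000 0.0000 0.0000
32.5832 13.1986 0.8392 0.0000 0.0000 0.0000 0.0000
40.7354 23.4440 1.7129 0.0000 0.0000 0.0000 0.0000 0.0000

params: Δt=0.08000 u=1.12105 d=0.89202 q=0.50618 e^(-rΔt)=0.99211
t_7 payoffs: 40.7354 23.4440 1.7129 0.0000 0.0000 0.0000 0.0000 0.0000
t_6: node(6,0) S=75.4968 payoff=32.5832 vs cont=31.7305 → 32.5832 [stop]  node(6,1) S=94.8814 payoff=13.1986 vs cont=12.3460 → 13.1986 [stop]  node(6,2) S=119.2431 payoff=0.0000 vs cont=0.8392 → 0.8392 [wait]  node(6,3) S=149.8600 payoff=0.0000 vs cont=0.0000 → 0.0000 [wait]  node(6,4) S=188.3380 payoff=0.0000 vs cont=0.0000 → 0.0000 [wait]  node(6,5) S=236.6957 payoff=0.0000 vs cont=0.0000 → 0.0000 [wait]  node(6,6) S=297.4697 payoff=0.0000 vs cont=0.0000 → 0.0000 [wait]  ⇒ S*(6)=94.8814
t_5: node(5,0) S=84.6360 payoff=23.4440 vs cont=22.5914 → 23.4440 [stop]  node(5,1) S=106.3671 payoff=1.7129 vs cont=6.8877 → 6.8877 [wait]  node(5,2) S=133.6779 payoff=0.0000 vs cont=0.4111 → 0.4111 [wait]  node(5,3) S=168.0010 payoff=0.0000 vs cont=0.0000 → 0.0000 [wait]  node(5,4) S=211.1369 payoff=0.0000 vs cont=0.0000 → 0.0000 [wait]  node(5,5) S=265.3484 payoff=0.0000 vs cont=0.0000 → 0.0000 [wait]  ⇒ S*(5)=84.6360
t_4: node(4,0) S=94.8814 payoff=13.1986 vs cont=14.9447 → 14.9447 [wait]  node(4,1) S=119.2431 payoff=0.0000 vs cont=3.5809 → 3.5809 [wait]  node(4,2) S=149.8600 payoff=0.0000 vs cont=0.2014 → 0.2014 [wait]  node(4,3) S=188.3380 payoff=0.0000 vs cont=0.0000 → 0.0000 [wait]  node(4,4) S=236.6957 payoff=0.0000 vs cont=0.0000 → 0.0000 [wait]  ⇒ S*(4)=-
t_3: node(3,0) S=106.3671 payoff=1.7129 vs cont=9.1201 → 9.1201 [wait]  node(3,1) S=133.6779 payoff=0.0000 vs cont=1.8555 → 1.8555 [wait]  node(3,2) S=168.0010 payoff=0.0000 vs cont=0.0987 → 0.0987 [wait]  node(3,3) S=211.1369 payoff=0.0000 vs cont=0.0000 → 0.0000 [wait]  ⇒ S*(3)=-
t_2: node(2,0) S=119.2431 payoff=0.0000 vs cont=5.4000 → 5.4000 [wait]  node(2,1) S=149.8600 payoff=0.0000 vs cont=0.9586 → 0.9586 [wait]  node(2,2) S=188.3380 payoff=0.0000 vs cont=0.0483 → 0.0483 [wait]  ⇒ S*(2)=-
t_1: node(1,0) S=133.6779 payoff=0.0000 vs cont=3.1270 → 3.1270 [wait]  node(1,1) S=168.0010 payoff=0.0000 vs cont=0.4939 → 0.4939 [wait]  ⇒ S*(1)=-
t_0: node(0,0) S=149.8600 payoff=0.0000 vs cont=1.7800 → 1.7800 [wait]  ⇒ S*(0)=-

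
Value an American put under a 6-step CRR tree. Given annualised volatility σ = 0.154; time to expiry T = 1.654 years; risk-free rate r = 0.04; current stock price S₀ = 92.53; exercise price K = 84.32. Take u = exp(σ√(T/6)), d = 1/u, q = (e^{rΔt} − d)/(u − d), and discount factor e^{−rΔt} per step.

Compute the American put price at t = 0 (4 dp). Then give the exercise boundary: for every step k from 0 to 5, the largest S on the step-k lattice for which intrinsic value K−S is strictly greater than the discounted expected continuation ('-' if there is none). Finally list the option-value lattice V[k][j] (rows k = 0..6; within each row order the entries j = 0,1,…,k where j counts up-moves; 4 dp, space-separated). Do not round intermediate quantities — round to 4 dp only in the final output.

price = 2.3957
boundary = - - - 72.6000 66.9609 72.6000
tree:
2.3957
4.2077 0.9513
7.1626 1.8583 0.2233
11.7200 3.5528 0.4999 0.0000
17.3591 6.5942 1.1189 0.0000 0.0000
22.5602 11.7200 2.5045 0.0000 0.0000 0.0000
27.3573 17.3591 5.6060 0.0000 0.0000 0.0000 0.0000

Δt=0.27567  u=1.08421  d=0.92233  q=0.54829  discount=0.98903
step 6 (expiry): payoffs max(K−S,0) = 27.3573 17.3591 5.6060 0.0000 0.0000 0.0000 0.0000
step 5: (k=5,j=0): S=61.7598, (K−S)⁺=22.5602, hold=21.6356 ⇒ V=22.5602 exercise | (k=5,j=1): S=72.6000, (K−S)⁺=11.7200, hold=10.7954 ⇒ V=11.7200 exercise | (k=5,j=2): S=85.3429, (K−S)⁺=0.0000, hold=2.5045 ⇒ V=2.5045 continue | (k=5,j=3): S=100.3224, (K−S)⁺=0.0000, hold=0.0000 ⇒ V=0.0000 continue | (k=5,j=4): S=117.9312, (K−S)⁺=0.0000, hold=0.0000 ⇒ V=0.0000 continue | (k=5,j=5): S=138.6307, (K−S)⁺=0.0000, hold=0.0000 ⇒ V=0.0000 continue  boundary S*=72.6000
step 4: (k=4,j=0): S=66.9609, (K−S)⁺=17.3591, hold=16.4345 ⇒ V=17.3591 exercise | (k=4,j=1): S=78.7140, (K−S)⁺=5.6060, hold=6.5942 ⇒ V=6.5942 continue | (k=4,j=2): S=92.5300, (K−S)⁺=0.0000, hold=1.1189 ⇒ V=1.1189 continue | (k=4,j=3): S=108.7710, (K−S)⁺=0.0000, hold=0.0000 ⇒ V=0.0000 continue | (k=4,j=4): S=127.8627, (K−S)⁺=0.0000, hold=0.0000 ⇒ V=0.0000 continue  boundary S*=66.9609
step 3: (k=3,j=0): S=72.6000, (K−S)⁺=11.7200, hold=11.3312 ⇒ V=11.7200 exercise | (k=3,j=1): S=85.3429, (K−S)⁺=0.0000, hold=3.5528 ⇒ V=3.5528 continue | (k=3,j=2): S=100.3224, (K−S)⁺=0.0000, hold=0.4999 ⇒ V=0.4999 continue | (k=3,j=3): S=117.9312, (K−S)⁺=0.0000, hold=0.0000 ⇒ V=0.0000 continue  boundary S*=72.6000
step 2: (k=2,j=0): S=78.7140, (K−S)⁺=5.6060, hold=7.1626 ⇒ V=7.1626 continue | (k=2,j=1): S=92.5300, (K−S)⁺=0.0000, hold=1.8583 ⇒ V=1.8583 continue | (k=2,j=2): S=108.7710, (K−S)⁺=0.0000, hold=0.2233 ⇒ V=0.2233 continue  boundary S*=-
step 1: (k=1,j=0): S=85.3429, (K−S)⁺=0.0000, hold=4.2077 ⇒ V=4.2077 continue | (k=1,j=1): S=100.3224, (K−S)⁺=0.0000, hold=0.9513 ⇒ V=0.9513 continue  boundary S*=-
step 0: (k=0,j=0): S=92.5300, (K−S)⁺=0.0000, hold=2.3957 ⇒ V=2.3957 continue  boundary S*=-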